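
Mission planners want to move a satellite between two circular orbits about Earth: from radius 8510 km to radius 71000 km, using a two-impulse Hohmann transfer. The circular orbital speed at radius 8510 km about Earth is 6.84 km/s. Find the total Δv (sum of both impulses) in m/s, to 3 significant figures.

From the circular-orbit relation v² = μ/r at r = 8510 km: μ = v²r = (6.84)² × 8510 = 3.98145×10^5 km³/s².
The Hohmann ellipse has a_t = (r₁ + r₂)/2 = 39755 km.
Circular speed at r₁: v₁ = √(μ/r₁) = √(3.98145×10^5/8510) = 6.840 km/s.
Transfer-orbit speed at r₁ (vis-viva): v_p = √[μ(2/r₁ − 1/a_t)] = 9.141 km/s.
First burn Δv₁ = |v_p − v₁| = 2.301 km/s.
Circular speed at r₂: v₂ = √(μ/r₂) = 2.368 km/s.
Transfer-orbit speed at r₂: v_a = √[μ(2/r₂ − 1/a_t)] = 1.096 km/s.
Second burn Δv₂ = |v₂ − v_a| = 1.272 km/s.
Δv = Δv₁ + Δv₂ = 2.301 + 1.272 = 3.573 km/s.

Δv = 3570 m/s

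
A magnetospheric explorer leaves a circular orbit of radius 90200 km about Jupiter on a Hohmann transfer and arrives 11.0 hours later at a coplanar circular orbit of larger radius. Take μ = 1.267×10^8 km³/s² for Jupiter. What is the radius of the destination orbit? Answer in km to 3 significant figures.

Transfer time t = 11.0 hours = 39600 s, and t = π√(a_t³/μ).
So a_t = (μ t²/π²)^(1/3) = (1.267×10^8 × (39600)² / π²)^(1/3) = 2.7203×10^5 km.
Since a_t = (r₁ + r₂)/2, r₂ = 2a_t − r₁ = 2×2.7203×10^5 − 90200 = 4.5386×10^5 km.

r₂ = 4.54×10^5 km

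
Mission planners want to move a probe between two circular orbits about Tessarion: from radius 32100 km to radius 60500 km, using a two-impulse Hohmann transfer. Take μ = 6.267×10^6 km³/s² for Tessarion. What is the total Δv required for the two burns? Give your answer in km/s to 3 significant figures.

Δv = 3.70 km/s

Transfer-ellipse semi-major axis a_t = (r₁ + r₂)/2 = (32100 + 60500)/2 = 46300 km.
At r₁ the circular-orbit speed is v₁ = √(μ/r₁) = 13.97 km/s.
Transfer-orbit speed at r₁ (vis-viva equation): v_p = √[μ(2/r₁ − 1/a_t)] = 15.97 km/s.
First burn Δv₁ = |v_p − v₁| = 2.000 km/s.
At r₂, v₂ = √(μ/r₂) = 10.1778 km/s.
Transfer-orbit speed at r₂: v_a = √[μ(2/r₂ − 1/a_t)] = 8.47450 km/s.
Second burn Δv₂ = |v₂ − v_a| = 1.703 km/s.
Total Δv = Δv₁ + Δv₂ = 3.703 km/s.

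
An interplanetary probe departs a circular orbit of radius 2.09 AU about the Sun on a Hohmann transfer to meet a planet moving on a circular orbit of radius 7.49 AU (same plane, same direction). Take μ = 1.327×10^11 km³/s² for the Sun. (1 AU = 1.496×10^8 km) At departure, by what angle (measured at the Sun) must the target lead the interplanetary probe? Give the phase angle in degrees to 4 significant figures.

φ = 87.94°

In km: r₁ = 2.09 × 1.496×10^8 = 3.12664×10^8 km; r₂ = 7.49 × 1.496×10^8 = 1.120504×10^9 km.
The Hohmann ellipse has a_t = (r₁ + r₂)/2 = 7.16584×10^8 km.
The half-period of the transfer ellipse is t = π√(a_t³/μ) = 1.6543×10^8 s.
The target's mean motion on its circular orbit is ω₂ = √(μ/r₂³) = 9.7121×10^-9 rad/s.
Angle swept by the target during transfer: ω₂·t = 1.6067 rad = 92.06°.
Arrival is 180° from departure on the ellipse, so φ = 180° − 92.06° = 87.94°.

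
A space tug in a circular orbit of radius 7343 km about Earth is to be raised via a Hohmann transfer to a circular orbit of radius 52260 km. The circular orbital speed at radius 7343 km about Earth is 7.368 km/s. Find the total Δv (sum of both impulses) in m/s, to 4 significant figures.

From the circular-orbit relation v² = μ/r at r = 7343 km: μ = v²r = (7.368)² × 7343 = 3.98633×10^5 km³/s².
Transfer-ellipse semi-major axis a_t = (r₁ + r₂)/2 = (7343 + 52260)/2 = 29801.5 km.
Circular speed at r₁: v₁ = √(μ/r₁) = √(3.98633×10^5/7343) = 7.368 km/s.
Transfer-orbit speed at r₁ (vis-viva): v_p = √[μ(2/r₁ − 1/a_t)] = 9.757 km/s.
First burn Δv₁ = |v_p − v₁| = 2.389 km/s.
At r₂, v₂ = √(μ/r₂) = 2.762 km/s.
Transfer-orbit speed at r₂: v_a = √[μ(2/r₂ − 1/a_t)] = 1.371 km/s.
Second burn Δv₂ = |v₂ − v_a| = 1.391 km/s.
Δv = Δv₁ + Δv₂ = 2.389 + 1.391 = 3.780 km/s.

Δv = 3780 m/s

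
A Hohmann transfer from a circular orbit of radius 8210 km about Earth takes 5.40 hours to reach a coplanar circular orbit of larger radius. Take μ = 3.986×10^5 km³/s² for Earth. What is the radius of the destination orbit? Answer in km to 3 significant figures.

r₂ = 41400 km

Transfer time t = 5.40 hours = 19440 s, and t = π√(a_t³/μ).
So a_t = (μ t²/π²)^(1/3) = (3.986×10^5 × (19440)² / π²)^(1/3) = 24805 km.
Since a_t = (r₁ + r₂)/2, r₂ = 2a_t − r₁ = 2×24805 − 8210 = 41400 km.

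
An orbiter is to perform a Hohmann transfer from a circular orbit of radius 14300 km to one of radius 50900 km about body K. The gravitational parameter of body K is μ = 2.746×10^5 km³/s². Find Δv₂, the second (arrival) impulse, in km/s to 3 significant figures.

Semi-major axis of the transfer orbit: a_t = (14300 + 50900)/2 = 32600 km.
On the circular orbit at r = 50900 km, v_c = √(μ/r) = 2.3227 km/s.
Vis-viva on the transfer ellipse at r = 50900 km gives v_t = √[μ(2/r − 1/a_t)] = 1.5383 km/s.
Δv₂ = |v_t − v_c| = |1.5383 − 2.3227| = 0.7844 km/s.

Δv₂ = 0.784 km/s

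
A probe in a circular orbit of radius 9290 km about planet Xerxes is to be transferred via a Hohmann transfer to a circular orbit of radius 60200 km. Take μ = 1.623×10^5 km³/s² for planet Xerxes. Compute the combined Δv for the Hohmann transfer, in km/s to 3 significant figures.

Δv = 2.11 km/s

The Hohmann ellipse has a_t = (r₁ + r₂)/2 = 34745 km.
At r₁ the circular-orbit speed is v₁ = √(μ/r₁) = 4.180 km/s.
On the transfer ellipse at r₁, v² = μ(2/r − 1/a) gives v_p = √[μ(2/r₁ − 1/a_t)] = 5.502 km/s.
First burn Δv₁ = |v_p − v₁| = 1.322 km/s.
Circular speed at r₂: v₂ = √(μ/r₂) = 1.64195 km/s.
Transfer-orbit speed at r₂: v_a = √[μ(2/r₂ − 1/a_t)] = 0.849029 km/s.
Second burn Δv₂ = |v₂ − v_a| = 0.7929 km/s.
Total Δv = Δv₁ + Δv₂ = 2.115 km/s.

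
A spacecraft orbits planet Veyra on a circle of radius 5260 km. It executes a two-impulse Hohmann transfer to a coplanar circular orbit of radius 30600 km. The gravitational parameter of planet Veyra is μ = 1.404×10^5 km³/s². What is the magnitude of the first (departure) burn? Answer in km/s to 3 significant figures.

Δv₁ = 1.58 km/s

The Hohmann ellipse has a_t = (r₁ + r₂)/2 = 17930 km.
On the circular orbit at r = 5260 km, v_c = √(μ/r) = 5.166 km/s.
Vis-viva on the transfer ellipse at r = 5260 km gives v_t = √[μ(2/r − 1/a_t)] = 6.749 km/s.
Δv₁ = |v_t − v_c| = |6.749 − 5.166| = 1.583 km/s.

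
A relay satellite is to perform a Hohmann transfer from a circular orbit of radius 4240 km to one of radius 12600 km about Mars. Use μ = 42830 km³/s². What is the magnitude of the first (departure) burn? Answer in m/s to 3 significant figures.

Transfer-ellipse semi-major axis a_t = (r₁ + r₂)/2 = (4240 + 12600)/2 = 8420 km.
On the circular orbit at r = 4240 km, v_c = √(μ/r) = 3.17827 km/s.
Transfer-orbit speed at the same r (vis-viva, a = a_t): v_t = √[μ(2/r − 1/a_t)] = 3.88795 km/s.
Δv₁ = |v_t − v_c| = |3.88795 − 3.17827| = 0.7097 km/s.

Δv₁ = 710 m/s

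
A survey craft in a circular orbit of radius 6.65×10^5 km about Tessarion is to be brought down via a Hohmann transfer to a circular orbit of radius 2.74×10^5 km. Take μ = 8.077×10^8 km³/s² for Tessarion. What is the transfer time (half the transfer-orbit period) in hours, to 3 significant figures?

Semi-major axis of the transfer orbit: a_t = (6.650×10^5 + 2.740×10^5)/2 = 4.695×10^5 km.
By Kepler's third law the transfer-orbit period is T = 2π√(a_t³/μ), so t = T/2 = 35560 s.
Converting: 35560 s ÷ 3600 s/hour = 9.88 hours.

t = 9.88 hours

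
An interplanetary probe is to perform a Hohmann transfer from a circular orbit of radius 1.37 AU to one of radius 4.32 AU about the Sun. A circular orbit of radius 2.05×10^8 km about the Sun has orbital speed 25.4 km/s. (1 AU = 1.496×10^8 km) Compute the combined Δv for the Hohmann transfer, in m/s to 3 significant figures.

Δv = 10300 m/s

From the circular-orbit relation v² = μ/r at r = 2.05×10^8 km: μ = v²r = (25.4)² × 2.05×10^8 = 1.32258×10^11 km³/s².
In km: r₁ = 1.37 × 1.496×10^8 = 2.04952×10^8 km; r₂ = 4.32 × 1.496×10^8 = 6.46272×10^8 km.
Semi-major axis of the transfer orbit: a_t = (2.04952×10^8 + 6.46272×10^8)/2 = 4.25612×10^8 km.
Circular speed at r₁: v₁ = √(μ/r₁) = √(1.32258×10^11/2.04952×10^8) = 25.40 km/s.
On the transfer ellipse at r₁, v² = μ(2/r − 1/a) gives v_p = √[μ(2/r₁ − 1/a_t)] = 31.30 km/s.
First burn Δv₁ = |v_p − v₁| = 5.900 km/s.
At r₂, v₂ = √(μ/r₂) = 14.305 km/s.
Transfer-orbit speed at r₂: v_a = √[μ(2/r₂ − 1/a_t)] = 9.9271 km/s.
Second burn Δv₂ = |v₂ − v_a| = 4.378 km/s.
Δv = Δv₁ + Δv₂ = 5.900 + 4.378 = 10.28 km/s.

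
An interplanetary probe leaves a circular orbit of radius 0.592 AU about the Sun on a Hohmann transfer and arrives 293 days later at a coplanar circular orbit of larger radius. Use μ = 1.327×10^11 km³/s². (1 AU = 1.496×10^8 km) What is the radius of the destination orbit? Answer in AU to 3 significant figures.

In km: r₁ = 0.592 × 1.496×10^8 = 8.85632×10^7 km.
Transfer time t = 293 days = 2.53152×10^7 s, and t = π√(a_t³/μ).
So a_t = (μ t²/π²)^(1/3) = (1.327×10^11 × (2.53152×10^7)² / π²)^(1/3) = 2.0501×10^8 km.
Since a_t = (r₁ + r₂)/2, r₂ = 2a_t − r₁ = 2×2.0501×10^8 − 8.85632×10^7 = 3.214568×10^8 km.
In AU: r₂ = 3.214568×10^8 / 1.496×10^8 = 2.15 AU.

r₂ = 2.15 AU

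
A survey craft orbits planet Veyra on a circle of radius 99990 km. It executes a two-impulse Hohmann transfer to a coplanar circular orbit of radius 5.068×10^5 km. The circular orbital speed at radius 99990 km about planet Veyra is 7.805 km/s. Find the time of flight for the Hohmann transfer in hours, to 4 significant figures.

t = 59.09 hours

From the circular-orbit relation v² = μ/r at r = 99990 km: μ = v²r = (7.805)² × 99990 = 6.09119×10^6 km³/s².
Semi-major axis of the transfer orbit: a_t = (99990 + 5.068×10^5)/2 = 3.03395×10^5 km.
Transfer time t = π√(a_t³/μ) = π√((3.03395×10^5)³ / 6.09119×10^6) = 2.1272×10^5 s.
Converting: 2.1272×10^5 s ÷ 3600 s/hour = 59.09 hours.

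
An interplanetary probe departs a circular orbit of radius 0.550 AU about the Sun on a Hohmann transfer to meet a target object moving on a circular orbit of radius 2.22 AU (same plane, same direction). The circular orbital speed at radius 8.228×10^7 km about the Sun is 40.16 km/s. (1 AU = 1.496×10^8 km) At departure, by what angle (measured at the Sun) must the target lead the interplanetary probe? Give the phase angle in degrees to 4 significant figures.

From the circular-orbit relation v² = μ/r at r = 8.228×10^7 km: μ = v²r = (40.16)² × 8.228×10^7 = 1.32703×10^11 km³/s².
In km: r₁ = 0.550 × 1.496×10^8 = 8.228×10^7 km; r₂ = 2.22 × 1.496×10^8 = 3.32112×10^8 km.
Transfer-ellipse semi-major axis a_t = (r₁ + r₂)/2 = (8.228×10^7 + 3.32112×10^8)/2 = 2.07196×10^8 km.
The half-period of the transfer ellipse is t = π√(a_t³/μ) = 2.572×10^7 s.
Target angular speed ω₂ = √(μ/r₂³) = 6.019×10^-8 rad/s.
Angle swept by the target during transfer: ω₂·t = 1.5481 rad = 88.70°.
Arrival is 180° from departure on the ellipse, so φ = 180° − 88.70° = 91.30°.

φ = 91.30°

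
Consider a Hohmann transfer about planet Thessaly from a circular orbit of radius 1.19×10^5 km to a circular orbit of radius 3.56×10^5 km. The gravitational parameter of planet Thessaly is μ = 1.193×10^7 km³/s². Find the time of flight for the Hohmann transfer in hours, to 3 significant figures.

t = 29.2 hours

The Hohmann ellipse has a_t = (r₁ + r₂)/2 = 2.375×10^5 km.
By Kepler's third law the transfer-orbit period is T = 2π√(a_t³/μ), so t = T/2 = 1.0527×10^5 s.
Converting: 1.0527×10^5 s ÷ 3600 s/hour = 29.2 hours.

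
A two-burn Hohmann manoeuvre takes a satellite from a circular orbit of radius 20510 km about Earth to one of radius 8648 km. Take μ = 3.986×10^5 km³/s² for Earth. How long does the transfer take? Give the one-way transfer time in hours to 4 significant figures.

Transfer-ellipse semi-major axis a_t = (r₁ + r₂)/2 = (20510 + 8648)/2 = 14579 km.
Half the transfer-orbit period gives t = π√(a_t³/μ) = 8759 s.
Converting: 8759 s ÷ 3600 s/hour = 2.433 hours.

t = 2.433 hours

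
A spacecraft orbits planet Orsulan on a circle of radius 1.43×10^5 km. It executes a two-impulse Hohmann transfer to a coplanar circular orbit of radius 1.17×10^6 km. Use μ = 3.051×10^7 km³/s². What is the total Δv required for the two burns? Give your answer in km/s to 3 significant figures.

Semi-major axis of the transfer orbit: a_t = (1.430×10^5 + 1.170×10^6)/2 = 6.565×10^5 km.
At r₁ the circular-orbit speed is v₁ = √(μ/r₁) = 14.607 km/s.
On the transfer ellipse at r₁, vis-viva gives v_p = √[μ(2/r₁ − 1/a_t)] = 19.500 km/s.
First burn Δv₁ = |v_p − v₁| = 4.893 km/s.
Circular speed at r₂: v₂ = √(μ/r₂) = 5.1066 km/s.
Transfer-orbit speed at r₂: v_a = √[μ(2/r₂ − 1/a_t)] = 2.3833 km/s.
Second burn Δv₂ = |v₂ − v_a| = 2.723 km/s.
Total Δv = Δv₁ + Δv₂ = 7.616 km/s.

Δv = 7.62 km/s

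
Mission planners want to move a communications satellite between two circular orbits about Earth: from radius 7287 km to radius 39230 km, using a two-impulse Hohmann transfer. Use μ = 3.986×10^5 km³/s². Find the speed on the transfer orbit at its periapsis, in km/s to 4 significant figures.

v = 9.605 km/s

Semi-major axis of the transfer orbit: a_t = (7287 + 39230)/2 = 23258.5 km.
At periapsis, r = 7287 km.
From the vis-viva equation, v = √[μ(2/r − 1/a_t)] = 9.605 km/s.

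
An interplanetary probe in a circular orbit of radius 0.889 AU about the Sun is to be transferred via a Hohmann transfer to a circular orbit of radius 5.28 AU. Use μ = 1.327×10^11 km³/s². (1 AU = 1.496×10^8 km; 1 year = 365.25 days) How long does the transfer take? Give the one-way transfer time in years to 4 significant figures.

In km: r₁ = 0.889 × 1.496×10^8 = 1.329944×10^8 km; r₂ = 5.28 × 1.496×10^8 = 7.89888×10^8 km.
Transfer-ellipse semi-major axis a_t = (r₁ + r₂)/2 = (1.329944×10^8 + 7.89888×10^8)/2 = 4.614412×10^8 km.
Transfer time t = π√(a_t³/μ) = π√((4.614412×10^8)³ / 1.327×10^11) = 8.548×10^7 s.
Converting: 8.548×10^7 s ÷ 3.15576×10^7 s/year (365.25 × 86400) = 2.709 years.

t = 2.709 years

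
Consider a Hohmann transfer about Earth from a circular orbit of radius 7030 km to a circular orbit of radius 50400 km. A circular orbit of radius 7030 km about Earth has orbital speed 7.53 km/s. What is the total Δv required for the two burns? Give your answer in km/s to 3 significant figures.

Δv = 3.87 km/s

From the circular-orbit relation v² = μ/r at r = 7030 km: μ = v²r = (7.53)² × 7030 = 3.98607×10^5 km³/s².
Transfer-ellipse semi-major axis a_t = (r₁ + r₂)/2 = (7030 + 50400)/2 = 28715 km.
Circular speed at r₁: v₁ = √(μ/r₁) = √(3.98607×10^5/7030) = 7.530 km/s.
Transfer-orbit speed at r₁ (v² = μ(2/r − 1/a)): v_p = √[μ(2/r₁ − 1/a_t)] = 9.976 km/s.
First burn Δv₁ = |v_p − v₁| = 2.446 km/s.
At r₂, v₂ = √(μ/r₂) = 2.812 km/s.
Transfer-orbit speed at r₂: v_a = √[μ(2/r₂ − 1/a_t)] = 1.391 km/s.
Second burn Δv₂ = |v₂ − v_a| = 1.421 km/s.
Δv = Δv₁ + Δv₂ = 2.446 + 1.421 = 3.867 km/s.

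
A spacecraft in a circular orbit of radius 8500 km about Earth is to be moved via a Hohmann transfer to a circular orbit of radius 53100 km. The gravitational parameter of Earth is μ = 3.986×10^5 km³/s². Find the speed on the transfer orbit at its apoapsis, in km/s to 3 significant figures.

The Hohmann ellipse has a_t = (r₁ + r₂)/2 = 30800 km.
At apoapsis, r = 53100 km.
From the vis-viva equation, v = √[μ(2/r − 1/a_t)] = 1.439 km/s.

v = 1.44 km/s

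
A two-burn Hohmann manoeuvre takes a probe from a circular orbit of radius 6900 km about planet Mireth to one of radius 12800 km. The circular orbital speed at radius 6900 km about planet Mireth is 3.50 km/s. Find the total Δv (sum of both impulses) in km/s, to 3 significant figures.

From the circular-orbit relation v² = μ/r at r = 6900 km: μ = v²r = (3.50)² × 6900 = 84525.0 km³/s².
The Hohmann ellipse has a_t = (r₁ + r₂)/2 = 9850 km.
At r₁ the circular-orbit speed is v₁ = √(μ/r₁) = 3.5000 km/s.
Transfer-orbit speed at r₁ (v² = μ(2/r − 1/a)): v_p = √[μ(2/r₁ − 1/a_t)] = 3.9898 km/s.
First burn Δv₁ = |v_p − v₁| = 0.4898 km/s.
At r₂, v₂ = √(μ/r₂) = 2.570 km/s.
Transfer-orbit speed at r₂: v_a = √[μ(2/r₂ − 1/a_t)] = 2.151 km/s.
Second burn Δv₂ = |v₂ − v_a| = 0.4190 km/s.
Δv = Δv₁ + Δv₂ = 0.4898 + 0.4190 = 0.9088 km/s.

Δv = 0.909 km/s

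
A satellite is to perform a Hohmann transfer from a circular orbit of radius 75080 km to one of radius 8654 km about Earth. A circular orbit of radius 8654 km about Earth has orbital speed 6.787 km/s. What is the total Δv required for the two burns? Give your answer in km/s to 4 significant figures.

Δv = 3.558 km/s

From the circular-orbit relation v² = μ/r at r = 8654 km: μ = v²r = (6.787)² × 8654 = 3.98632×10^5 km³/s².
Transfer-ellipse semi-major axis a_t = (r₁ + r₂)/2 = (75080 + 8654)/2 = 41867 km.
Circular speed at r₁: v₁ = √(μ/r₁) = √(3.98632×10^5/75080) = 2.3042 km/s.
Transfer-orbit speed at r₁ (vis-viva): v_a = √[μ(2/r₁ − 1/a_t)] = 1.0476 km/s.
First burn Δv₁ = |v_a − v₁| = 1.2566 km/s.
Circular speed at r₂: v₂ = √(μ/r₂) = 6.7870 km/s.
Transfer-orbit speed at r₂: v_p = √[μ(2/r₂ − 1/a_t)] = 9.0887 km/s.
Second burn Δv₂ = |v₂ − v_p| = 2.3017 km/s.
Total Δv = Δv₁ + Δv₂ = 3.558 km/s.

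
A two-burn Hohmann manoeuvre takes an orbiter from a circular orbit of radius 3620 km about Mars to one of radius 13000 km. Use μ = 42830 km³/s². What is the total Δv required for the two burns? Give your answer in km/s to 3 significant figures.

Δv = 1.48 km/s

The Hohmann ellipse has a_t = (r₁ + r₂)/2 = 8310 km.
Circular speed at r₁: v₁ = √(μ/r₁) = √(42830/3620) = 3.4397 km/s.
Transfer-orbit speed at r₁ (vis-viva equation): v_p = √[μ(2/r₁ − 1/a_t)] = 4.3022 km/s.
First burn Δv₁ = |v_p − v₁| = 0.8625 km/s.
At r₂, v₂ = √(μ/r₂) = 1.8151 km/s.
Transfer-orbit speed at r₂: v_a = √[μ(2/r₂ − 1/a_t)] = 1.1980 km/s.
Second burn Δv₂ = |v₂ − v_a| = 0.6171 km/s.
Δv = Δv₁ + Δv₂ = 0.8625 + 0.6171 = 1.480 km/s.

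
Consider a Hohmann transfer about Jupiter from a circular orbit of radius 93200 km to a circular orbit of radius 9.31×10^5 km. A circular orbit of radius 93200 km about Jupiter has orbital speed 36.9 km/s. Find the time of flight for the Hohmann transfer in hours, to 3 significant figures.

From the circular-orbit relation v² = μ/r at r = 93200 km: μ = v²r = (36.9)² × 93200 = 1.26902×10^8 km³/s².
Semi-major axis of the transfer orbit: a_t = (93200 + 9.310×10^5)/2 = 5.121×10^5 km.
Transfer time t = π√(a_t³/μ) = π√((5.121×10^5)³ / 1.26902×10^8) = 1.022×10^5 s.
Converting: 1.022×10^5 s ÷ 3600 s/hour = 28.4 hours.

t = 28.4 hours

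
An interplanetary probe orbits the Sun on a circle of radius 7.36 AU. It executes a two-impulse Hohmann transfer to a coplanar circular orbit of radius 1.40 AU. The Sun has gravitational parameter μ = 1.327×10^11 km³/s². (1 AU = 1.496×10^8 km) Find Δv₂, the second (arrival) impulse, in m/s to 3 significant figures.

In km: r₁ = 7.36 × 1.496×10^8 = 1.101056×10^9 km; r₂ = 1.40 × 1.496×10^8 = 2.0944×10^8 km.
Semi-major axis of the transfer orbit: a_t = (1.101056×10^9 + 2.0944×10^8)/2 = 6.55248×10^8 km.
On the circular orbit at r = 2.0944×10^8 km, v_c = √(μ/r) = 25.171 km/s.
Vis-viva on the transfer ellipse at r = 2.0944×10^8 km gives v_t = √[μ(2/r − 1/a_t)] = 32.629 km/s.
Δv₂ = |v_t − v_c| = |32.629 − 25.171| = 7.458 km/s.

Δv₂ = 7460 m/s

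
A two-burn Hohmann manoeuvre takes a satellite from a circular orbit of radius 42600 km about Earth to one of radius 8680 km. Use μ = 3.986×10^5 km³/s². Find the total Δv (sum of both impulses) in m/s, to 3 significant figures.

The Hohmann ellipse has a_t = (r₁ + r₂)/2 = 25640 km.
Circular speed at r₁: v₁ = √(μ/r₁) = √(3.986×10^5/42600) = 3.059 km/s.
Transfer-orbit speed at r₁ (v² = μ(2/r − 1/a)): v_a = √[μ(2/r₁ − 1/a_t)] = 1.780 km/s.
First burn Δv₁ = |v_a − v₁| = 1.279 km/s.
Circular speed at r₂: v₂ = √(μ/r₂) = 6.777 km/s.
Transfer-orbit speed at r₂: v_p = √[μ(2/r₂ − 1/a_t)] = 8.735 km/s.
Second burn Δv₂ = |v₂ − v_p| = 1.958 km/s.
Total Δv = Δv₁ + Δv₂ = 3.237 km/s.

Δv = 3240 m/s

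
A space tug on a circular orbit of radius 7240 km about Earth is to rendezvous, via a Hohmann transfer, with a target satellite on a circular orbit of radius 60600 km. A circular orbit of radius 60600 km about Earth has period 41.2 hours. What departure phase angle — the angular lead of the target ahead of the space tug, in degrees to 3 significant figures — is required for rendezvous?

From Kepler's third law T² = 4π²r³/μ at r = 60600 km, T = 41.2 hours = 41.2 × 3600 s = 1.4832×10^5 s: μ = 4π²r³/T² = 3.99373×10^5 km³/s².
Transfer-ellipse semi-major axis a_t = (r₁ + r₂)/2 = (7240 + 60600)/2 = 33920 km.
Transfer time t = π√(a_t³/μ) = 31056 s.
The target's mean motion on its circular orbit is ω₂ = √(μ/r₂³) = 4.2362×10^-5 rad/s.
Angle swept by the target during transfer: ω₂·t = 1.3156 rad = 75.38°.
Arrival is 180° from departure on the ellipse, so φ = 180° − 75.38° = 105°.

φ = 105°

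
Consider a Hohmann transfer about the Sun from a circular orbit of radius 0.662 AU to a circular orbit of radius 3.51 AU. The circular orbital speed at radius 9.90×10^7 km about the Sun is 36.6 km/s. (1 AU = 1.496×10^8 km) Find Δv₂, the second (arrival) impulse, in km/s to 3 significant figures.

Δv₂ = 6.94 km/s

From the circular-orbit relation v² = μ/r at r = 9.90×10^7 km: μ = v²r = (36.6)² × 9.90×10^7 = 1.32616×10^11 km³/s².
In km: r₁ = 0.662 × 1.496×10^8 = 9.90352×10^7 km; r₂ = 3.51 × 1.496×10^8 = 5.25096×10^8 km.
Transfer-ellipse semi-major axis a_t = (r₁ + r₂)/2 = (9.90352×10^7 + 5.25096×10^8)/2 = 3.120656×10^8 km.
On the circular orbit at r = 5.25096×10^8 km, v_c = √(μ/r) = 15.892 km/s.
Transfer-orbit speed at the same r (vis-viva, a = a_t): v_t = √[μ(2/r − 1/a_t)] = 8.9526 km/s.
Δv₂ = |v_t − v_c| = |8.9526 − 15.892| = 6.939 km/s.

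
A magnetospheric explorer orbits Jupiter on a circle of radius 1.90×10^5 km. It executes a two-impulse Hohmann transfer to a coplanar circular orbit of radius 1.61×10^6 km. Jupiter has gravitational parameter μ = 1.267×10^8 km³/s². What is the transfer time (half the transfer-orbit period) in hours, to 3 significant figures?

t = 66.2 hours

Transfer-ellipse semi-major axis a_t = (r₁ + r₂)/2 = (1.900×10^5 + 1.610×10^6)/2 = 9.000×10^5 km.
Half the transfer-orbit period gives t = π√(a_t³/μ) = 2.383×10^5 s.
Converting: 2.383×10^5 s ÷ 3600 s/hour = 66.2 hours.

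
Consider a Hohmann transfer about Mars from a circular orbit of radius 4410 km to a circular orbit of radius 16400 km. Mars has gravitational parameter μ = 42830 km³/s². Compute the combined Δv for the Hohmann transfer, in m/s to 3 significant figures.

Δv = 1360 m/s

The Hohmann ellipse has a_t = (r₁ + r₂)/2 = 10405 km.
Circular speed at r₁: v₁ = √(μ/r₁) = √(42830/4410) = 3.1164 km/s.
Transfer-orbit speed at r₁ (vis-viva): v_p = √[μ(2/r₁ − 1/a_t)] = 3.9125 km/s.
First burn Δv₁ = |v_p − v₁| = 0.7961 km/s.
Circular speed at r₂: v₂ = √(μ/r₂) = 1.616 km/s.
Transfer-orbit speed at r₂: v_a = √[μ(2/r₂ − 1/a_t)] = 1.052 km/s.
Second burn Δv₂ = |v₂ − v_a| = 0.5640 km/s.
Total Δv = Δv₁ + Δv₂ = 1.360 km/s.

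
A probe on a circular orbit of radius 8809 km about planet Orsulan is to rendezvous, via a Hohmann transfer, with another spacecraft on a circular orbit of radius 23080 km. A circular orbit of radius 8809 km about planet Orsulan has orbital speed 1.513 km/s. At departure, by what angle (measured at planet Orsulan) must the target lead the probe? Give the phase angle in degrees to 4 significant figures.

φ = 76.64°

From the circular-orbit relation v² = μ/r at r = 8809 km: μ = v²r = (1.513)² × 8809 = 20165.3 km³/s².
The Hohmann ellipse has a_t = (r₁ + r₂)/2 = 15944.5 km.
The half-period of the transfer ellipse is t = π√(a_t³/μ) = 44540 s.
Target angular speed ω₂ = √(μ/r₂³) = 4.050×10^-5 rad/s.
Angle swept by the target during transfer: ω₂·t = 1.804 rad = 103.36°.
Arrival is 180° from departure on the ellipse, so φ = 180° − 103.36° = 76.64°.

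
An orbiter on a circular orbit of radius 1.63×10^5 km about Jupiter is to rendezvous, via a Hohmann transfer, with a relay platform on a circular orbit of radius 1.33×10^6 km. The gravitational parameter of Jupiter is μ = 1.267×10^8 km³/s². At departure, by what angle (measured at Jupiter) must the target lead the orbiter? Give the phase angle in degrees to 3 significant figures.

φ = 104°

Transfer-ellipse semi-major axis a_t = (r₁ + r₂)/2 = (1.630×10^5 + 1.330×10^6)/2 = 7.465×10^5 km.
Transfer time t = π√(a_t³/μ) = 1.800×10^5 s.
The target's mean motion on its circular orbit is ω₂ = √(μ/r₂³) = 7.339×10^-6 rad/s.
Angle swept by the target during transfer: ω₂·t = 1.321 rad = 75.69°.
Arrival is 180° from departure on the ellipse, so φ = 180° − 75.69° = 104°.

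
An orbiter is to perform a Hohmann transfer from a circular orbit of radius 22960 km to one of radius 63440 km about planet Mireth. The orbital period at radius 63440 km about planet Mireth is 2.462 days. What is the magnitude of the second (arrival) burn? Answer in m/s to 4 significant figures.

Δv₂ = 507.8 m/s

From Kepler's third law T² = 4π²r³/μ at r = 63440 km, T = 2.462 days = 2.462 × 86400 s = 2.127168×10^5 s: μ = 4π²r³/T² = 2.22764×10^5 km³/s².
The Hohmann ellipse has a_t = (r₁ + r₂)/2 = 43200 km.
On the circular orbit at r = 63440 km, v_c = √(μ/r) = 1.8739 km/s.
Vis-viva on the transfer ellipse at r = 63440 km gives v_t = √[μ(2/r − 1/a_t)] = 1.3661 km/s.
Δv₂ = |v_t − v_c| = |1.3661 − 1.8739| = 0.5078 km/s.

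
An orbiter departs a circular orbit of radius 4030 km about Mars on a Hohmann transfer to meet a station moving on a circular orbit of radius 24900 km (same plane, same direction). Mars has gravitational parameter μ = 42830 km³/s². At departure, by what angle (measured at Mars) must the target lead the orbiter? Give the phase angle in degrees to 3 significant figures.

Semi-major axis of the transfer orbit: a_t = (4030 + 24900)/2 = 14465 km.
Transfer time t = π√(a_t³/μ) = 26410 s.
Target angular speed ω₂ = √(μ/r₂³) = 5.267×10^-5 rad/s.
Angle swept by the target during transfer: ω₂·t = 1.391 rad = 79.70°.
The orbiter traverses 180° on the transfer ellipse, so the target must lead by 180° − 79.70° = 100°.

φ = 100°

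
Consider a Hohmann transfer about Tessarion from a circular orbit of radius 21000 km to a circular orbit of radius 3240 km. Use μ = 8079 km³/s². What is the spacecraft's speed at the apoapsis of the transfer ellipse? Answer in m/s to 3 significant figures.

The Hohmann ellipse has a_t = (r₁ + r₂)/2 = 12120 km.
The apoapsis of the transfer ellipse is at r = 21000 km.
From the vis-viva equation, v = √[μ(2/r − 1/a_t)] = 0.3207 km/s.

v = 321 m/s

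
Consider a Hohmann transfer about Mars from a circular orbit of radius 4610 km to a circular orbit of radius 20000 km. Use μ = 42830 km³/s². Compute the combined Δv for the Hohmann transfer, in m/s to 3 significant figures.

The Hohmann ellipse has a_t = (r₁ + r₂)/2 = 12305 km.
Circular speed at r₁: v₁ = √(μ/r₁) = √(42830/4610) = 3.0481 km/s.
On the transfer ellipse at r₁, vis-viva equation gives v_p = √[μ(2/r₁ − 1/a_t)] = 3.8860 km/s.
First burn Δv₁ = |v_p − v₁| = 0.8379 km/s.
At r₂, v₂ = √(μ/r₂) = 1.4634 km/s.
Transfer-orbit speed at r₂: v_a = √[μ(2/r₂ − 1/a_t)] = 0.89571 km/s.
Second burn Δv₂ = |v₂ − v_a| = 0.5677 km/s.
Total Δv = Δv₁ + Δv₂ = 1.406 km/s.

Δv = 1410 m/s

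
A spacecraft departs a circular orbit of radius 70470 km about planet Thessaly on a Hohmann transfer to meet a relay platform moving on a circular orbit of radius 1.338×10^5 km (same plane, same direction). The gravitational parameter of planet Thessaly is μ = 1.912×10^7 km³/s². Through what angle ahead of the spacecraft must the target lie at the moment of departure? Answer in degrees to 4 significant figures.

Transfer-ellipse semi-major axis a_t = (r₁ + r₂)/2 = (70470 + 1.338×10^5)/2 = 1.02135×10^5 km.
Transfer time t = π√(a_t³/μ) = 23451 s.
Target angular speed ω₂ = √(μ/r₂³) = 8.9343×10^-5 rad/s.
Angle swept by the target during transfer: ω₂·t = 2.0952 rad = 120.05°.
Arrival is 180° from departure on the ellipse, so φ = 180° − 120.05° = 59.95°.

φ = 59.95°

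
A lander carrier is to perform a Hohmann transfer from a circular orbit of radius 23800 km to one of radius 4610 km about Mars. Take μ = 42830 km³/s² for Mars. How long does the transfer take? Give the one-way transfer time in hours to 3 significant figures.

t = 7.14 hours

The Hohmann ellipse has a_t = (r₁ + r₂)/2 = 14205 km.
Half the transfer-orbit period gives t = π√(a_t³/μ) = 25700 s.
Converting: 25700 s ÷ 3600 s/hour = 7.14 hours.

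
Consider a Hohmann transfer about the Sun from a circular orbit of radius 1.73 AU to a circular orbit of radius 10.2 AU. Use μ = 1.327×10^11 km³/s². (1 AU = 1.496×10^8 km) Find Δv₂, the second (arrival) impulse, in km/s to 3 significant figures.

Δv₂ = 4.30 km/s

In km: r₁ = 1.73 × 1.496×10^8 = 2.58808×10^8 km; r₂ = 10.2 × 1.496×10^8 = 1.52592×10^9 km.
Semi-major axis of the transfer orbit: a_t = (2.58808×10^8 + 1.52592×10^9)/2 = 8.92364×10^8 km.
On the circular orbit at r = 1.52592×10^9 km, v_c = √(μ/r) = 9.325 km/s.
Transfer-orbit speed at the same r (vis-viva, a = a_t): v_t = √[μ(2/r − 1/a_t)] = 5.022 km/s.
Δv₂ = |v_t − v_c| = |5.022 − 9.325| = 4.303 km/s.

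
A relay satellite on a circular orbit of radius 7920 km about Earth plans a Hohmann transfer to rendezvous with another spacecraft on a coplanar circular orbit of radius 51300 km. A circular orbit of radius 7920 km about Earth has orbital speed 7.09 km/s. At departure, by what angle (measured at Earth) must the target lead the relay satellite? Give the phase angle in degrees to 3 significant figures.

From the circular-orbit relation v² = μ/r at r = 7920 km: μ = v²r = (7.09)² × 7920 = 3.98123×10^5 km³/s².
Transfer-ellipse semi-major axis a_t = (r₁ + r₂)/2 = (7920 + 51300)/2 = 29610 km.
Transfer time t = π√(a_t³/μ) = 25370 s.
Target angular speed ω₂ = √(μ/r₂³) = 5.430×10^-5 rad/s.
Angle swept by the target during transfer: ω₂·t = 1.3776 rad = 78.93°.
Arrival is 180° from departure on the ellipse, so φ = 180° − 78.93° = 101°.

φ = 101°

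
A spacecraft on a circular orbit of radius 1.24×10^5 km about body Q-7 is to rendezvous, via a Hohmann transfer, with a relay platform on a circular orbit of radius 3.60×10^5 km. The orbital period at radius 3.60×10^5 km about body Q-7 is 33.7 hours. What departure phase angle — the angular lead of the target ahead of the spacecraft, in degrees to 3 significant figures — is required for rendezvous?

From Kepler's third law T² = 4π²r³/μ at r = 3.60×10^5 km, T = 33.7 hours = 33.7 × 3600 s = 1.2132×10^5 s: μ = 4π²r³/T² = 1.25142×10^8 km³/s².
Semi-major axis of the transfer orbit: a_t = (1.240×10^5 + 3.600×10^5)/2 = 2.420×10^5 km.
Transfer time t = π√(a_t³/μ) = 33433 s.
The target's mean motion on its circular orbit is ω₂ = √(μ/r₂³) = 5.1790×10^-5 rad/s.
Angle swept by the target during transfer: ω₂·t = 1.7315 rad = 99.21°.
The spacecraft traverses 180° on the transfer ellipse, so the target must lead by 180° − 99.21° = 80.8°.

φ = 80.8°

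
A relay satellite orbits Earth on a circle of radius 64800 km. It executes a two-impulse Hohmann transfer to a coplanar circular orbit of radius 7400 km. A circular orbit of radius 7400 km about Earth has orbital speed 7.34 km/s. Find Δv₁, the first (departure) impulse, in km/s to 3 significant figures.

From the circular-orbit relation v² = μ/r at r = 7400 km: μ = v²r = (7.34)² × 7400 = 3.98679×10^5 km³/s².
Transfer-ellipse semi-major axis a_t = (r₁ + r₂)/2 = (64800 + 7400)/2 = 36100 km.
Circular speed at r = 64800 km: v_c = √(μ/r) = 2.480 km/s.
Vis-viva on the transfer ellipse at r = 64800 km gives v_t = √[μ(2/r − 1/a_t)] = 1.123 km/s.
Δv₁ = |v_t − v_c| = |1.123 − 2.480| = 1.357 km/s.

Δv₁ = 1.36 km/s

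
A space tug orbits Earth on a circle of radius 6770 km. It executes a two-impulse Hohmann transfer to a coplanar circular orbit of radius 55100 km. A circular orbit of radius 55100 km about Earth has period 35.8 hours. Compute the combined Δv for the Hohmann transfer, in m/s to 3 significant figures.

Δv = 3990 m/s

From Kepler's third law T² = 4π²r³/μ at r = 55100 km, T = 35.8 hours = 35.8 × 3600 s = 1.2888×10^5 s: μ = 4π²r³/T² = 3.97597×10^5 km³/s².
Transfer-ellipse semi-major axis a_t = (r₁ + r₂)/2 = (6770 + 55100)/2 = 30935 km.
At r₁ the circular-orbit speed is v₁ = √(μ/r₁) = 7.66350 km/s.
Transfer-orbit speed at r₁ (vis-viva equation): v_p = √[μ(2/r₁ − 1/a_t)] = 10.2277 km/s.
First burn Δv₁ = |v_p − v₁| = 2.564 km/s.
Circular speed at r₂: v₂ = √(μ/r₂) = 2.68625 km/s.
Transfer-orbit speed at r₂: v_a = √[μ(2/r₂ − 1/a_t)] = 1.25665 km/s.
Second burn Δv₂ = |v₂ − v_a| = 1.430 km/s.
Δv = Δv₁ + Δv₂ = 2.564 + 1.430 = 3.994 km/s.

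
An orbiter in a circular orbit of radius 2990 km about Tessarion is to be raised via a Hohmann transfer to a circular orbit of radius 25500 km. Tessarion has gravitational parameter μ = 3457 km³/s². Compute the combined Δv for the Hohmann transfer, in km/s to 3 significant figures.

Semi-major axis of the transfer orbit: a_t = (2990 + 25500)/2 = 14245 km.
At r₁ the circular-orbit speed is v₁ = √(μ/r₁) = 1.07526 km/s.
Transfer-orbit speed at r₁ (v² = μ(2/r − 1/a)): v_p = √[μ(2/r₁ − 1/a_t)] = 1.43864 km/s.
First burn Δv₁ = |v_p − v₁| = 0.3634 km/s.
At r₂, v₂ = √(μ/r₂) = 0.3682 km/s.
Transfer-orbit speed at r₂: v_a = √[μ(2/r₂ − 1/a_t)] = 0.1687 km/s.
Second burn Δv₂ = |v₂ − v_a| = 0.1995 km/s.
Δv = Δv₁ + Δv₂ = 0.3634 + 0.1995 = 0.5629 km/s.

Δv = 0.563 km/s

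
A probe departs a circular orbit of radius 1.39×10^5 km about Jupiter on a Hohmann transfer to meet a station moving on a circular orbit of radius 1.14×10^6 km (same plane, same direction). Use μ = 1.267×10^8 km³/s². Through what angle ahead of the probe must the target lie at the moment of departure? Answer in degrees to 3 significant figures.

φ = 104°

Semi-major axis of the transfer orbit: a_t = (1.390×10^5 + 1.140×10^6)/2 = 6.395×10^5 km.
The half-period of the transfer ellipse is t = π√(a_t³/μ) = 1.427×10^5 s.
Target angular speed ω₂ = √(μ/r₂³) = 9.248×10^-6 rad/s.
Angle swept by the target during transfer: ω₂·t = 1.320 rad = 75.63°.
Arrival is 180° from departure on the ellipse, so φ = 180° − 75.63° = 104°.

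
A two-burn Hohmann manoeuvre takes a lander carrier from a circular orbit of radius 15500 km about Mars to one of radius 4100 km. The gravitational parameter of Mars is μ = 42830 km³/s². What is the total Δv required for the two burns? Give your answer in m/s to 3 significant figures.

The Hohmann ellipse has a_t = (r₁ + r₂)/2 = 9800 km.
Circular speed at r₁: v₁ = √(μ/r₁) = √(42830/15500) = 1.6623 km/s.
Transfer-orbit speed at r₁ (v² = μ(2/r − 1/a)): v_a = √[μ(2/r₁ − 1/a_t)] = 1.0752 km/s.
First burn Δv₁ = |v_a − v₁| = 0.5871 km/s.
Circular speed at r₂: v₂ = √(μ/r₂) = 3.2321 km/s.
Transfer-orbit speed at r₂: v_p = √[μ(2/r₂ − 1/a_t)] = 4.0648 km/s.
Second burn Δv₂ = |v₂ − v_p| = 0.8327 km/s.
Δv = Δv₁ + Δv₂ = 0.5871 + 0.8327 = 1.420 km/s.

Δv = 1420 m/s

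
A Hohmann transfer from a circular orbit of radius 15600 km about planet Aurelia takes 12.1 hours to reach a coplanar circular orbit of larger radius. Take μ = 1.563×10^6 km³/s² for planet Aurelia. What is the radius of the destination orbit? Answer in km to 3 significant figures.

r₂ = 1.18×10^5 km

Transfer time t = 12.1 hours = 43560 s, and t = π√(a_t³/μ).
So a_t = (μ t²/π²)^(1/3) = (1.563×10^6 × (43560)² / π²)^(1/3) = 66980 km.
Since a_t = (r₁ + r₂)/2, r₂ = 2a_t − r₁ = 2×66980 − 15600 = 1.1836×10^5 km.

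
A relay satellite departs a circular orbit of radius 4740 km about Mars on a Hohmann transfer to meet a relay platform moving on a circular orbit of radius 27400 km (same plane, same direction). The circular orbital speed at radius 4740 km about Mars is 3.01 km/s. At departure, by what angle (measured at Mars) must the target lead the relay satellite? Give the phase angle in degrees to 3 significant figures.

φ = 99.2°

From the circular-orbit relation v² = μ/r at r = 4740 km: μ = v²r = (3.01)² × 4740 = 42944.9 km³/s².
The Hohmann ellipse has a_t = (r₁ + r₂)/2 = 16070 km.
Transfer time t = π√(a_t³/μ) = 30882.9 s.
The target's mean motion on its circular orbit is ω₂ = √(μ/r₂³) = 4.56909×10^-5 rad/s.
Angle swept by the target during transfer: ω₂·t = 1.41107 rad = 80.848°.
Arrival is 180° from departure on the ellipse, so φ = 180° − 80.848° = 99.2°.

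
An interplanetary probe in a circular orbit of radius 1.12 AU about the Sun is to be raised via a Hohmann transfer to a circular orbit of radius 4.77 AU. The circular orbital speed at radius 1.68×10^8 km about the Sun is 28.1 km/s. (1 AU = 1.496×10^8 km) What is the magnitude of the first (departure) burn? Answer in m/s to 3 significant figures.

Δv₁ = 7670 m/s

From the circular-orbit relation v² = μ/r at r = 1.68×10^8 km: μ = v²r = (28.1)² × 1.68×10^8 = 1.32654×10^11 km³/s².
In km: r₁ = 1.12 × 1.496×10^8 = 1.67552×10^8 km; r₂ = 4.77 × 1.496×10^8 = 7.13592×10^8 km.
Transfer-ellipse semi-major axis a_t = (r₁ + r₂)/2 = (1.67552×10^8 + 7.13592×10^8)/2 = 4.40572×10^8 km.
On the circular orbit at r = 1.67552×10^8 km, v_c = √(μ/r) = 28.138 km/s.
Transfer-orbit speed at the same r (vis-viva, a = a_t): v_t = √[μ(2/r − 1/a_t)] = 35.810 km/s.
Δv₁ = |v_t − v_c| = |35.810 − 28.138| = 7.672 km/s.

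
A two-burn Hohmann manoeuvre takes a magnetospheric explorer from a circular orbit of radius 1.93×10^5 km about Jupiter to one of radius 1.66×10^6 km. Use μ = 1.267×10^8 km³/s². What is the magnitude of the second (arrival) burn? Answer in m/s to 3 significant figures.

Transfer-ellipse semi-major axis a_t = (r₁ + r₂)/2 = (1.930×10^5 + 1.660×10^6)/2 = 9.265×10^5 km.
On the circular orbit at r = 1.660×10^6 km, v_c = √(μ/r) = 8.736 km/s.
Vis-viva on the transfer ellipse at r = 1.660×10^6 km gives v_t = √[μ(2/r − 1/a_t)] = 3.987 km/s.
Δv₂ = |v_t − v_c| = |3.987 − 8.736| = 4.749 km/s.

Δv₂ = 4750 m/s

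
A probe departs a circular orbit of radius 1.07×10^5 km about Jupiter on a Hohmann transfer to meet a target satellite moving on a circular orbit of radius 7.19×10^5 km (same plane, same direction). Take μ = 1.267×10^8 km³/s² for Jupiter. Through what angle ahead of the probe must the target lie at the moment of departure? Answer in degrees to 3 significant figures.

φ = 102°

The Hohmann ellipse has a_t = (r₁ + r₂)/2 = 4.130×10^5 km.
The half-period of the transfer ellipse is t = π√(a_t³/μ) = 74078 s.
Target angular speed ω₂ = √(μ/r₂³) = 1.8463×10^-5 rad/s.
Angle swept by the target during transfer: ω₂·t = 1.3677 rad = 78.36°.
The probe traverses 180° on the transfer ellipse, so the target must lead by 180° − 78.36° = 102°.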